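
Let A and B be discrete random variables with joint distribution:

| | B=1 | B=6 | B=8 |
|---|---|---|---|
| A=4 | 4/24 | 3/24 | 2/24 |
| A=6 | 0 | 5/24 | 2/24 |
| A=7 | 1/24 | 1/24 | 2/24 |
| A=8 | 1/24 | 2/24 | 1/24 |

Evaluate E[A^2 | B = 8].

P(B = 8) = 7/24.
Summing A^2·P(A=x,B=y) over the conditioning event gives 133/12.
E[A^2 | B = 8] = (133/12) / (7/24) = 38.

38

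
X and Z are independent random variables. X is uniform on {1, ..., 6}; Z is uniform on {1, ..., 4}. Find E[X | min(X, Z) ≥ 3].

9/2

P(min(X, Z) ≥ 3) = 1/3.
Summing X·P(x,y) over outcomes with min(X, Z) ≥ 3 gives 3/2.
E[X | min(X, Z) ≥ 3] = (3/2) / (1/3) = 9/2.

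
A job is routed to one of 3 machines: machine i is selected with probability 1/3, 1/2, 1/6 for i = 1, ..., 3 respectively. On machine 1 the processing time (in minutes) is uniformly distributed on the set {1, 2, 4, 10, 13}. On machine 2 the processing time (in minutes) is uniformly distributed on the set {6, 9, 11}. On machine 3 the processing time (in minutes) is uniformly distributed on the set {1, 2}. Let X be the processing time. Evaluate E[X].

E[X | machine 1] = (1+2+4+10+13)/5 = 6.
E[X | machine 2] = (6+9+11)/3 = 26/3.
E[X | machine 3] = (1+2)/2 = 3/2.
By the law of total expectation,
E[X] = (1/3)·(6) + (1/2)·(26/3) + (1/6)·(3/2) = 79/12.

79/12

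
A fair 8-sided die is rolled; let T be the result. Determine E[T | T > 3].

6

Given T > 3, T is equally likely to be any of {4, 5, 6, 7, 8}.
E[T | T > 3] = (4 + 5 + 6 + 7 + 8) / 5 = 6.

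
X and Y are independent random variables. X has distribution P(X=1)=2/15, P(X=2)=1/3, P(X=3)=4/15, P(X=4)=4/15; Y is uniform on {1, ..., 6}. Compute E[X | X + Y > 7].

P(X + Y > 7) = 5/18.
Summing X·P(x,y) over outcomes with X + Y > 7 gives 41/45.
E[X | X + Y > 7] = (41/45) / (5/18) = 82/25.

82/25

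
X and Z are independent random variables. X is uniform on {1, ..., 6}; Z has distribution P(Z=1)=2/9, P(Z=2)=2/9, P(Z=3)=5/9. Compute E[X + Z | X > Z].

74/11

P(X > Z) = 11/18.
Summing (X+Z)·P(x,y) over outcomes with X > Z gives 37/9.
E[X + Z | X > Z] = (37/9) / (11/18) = 74/11.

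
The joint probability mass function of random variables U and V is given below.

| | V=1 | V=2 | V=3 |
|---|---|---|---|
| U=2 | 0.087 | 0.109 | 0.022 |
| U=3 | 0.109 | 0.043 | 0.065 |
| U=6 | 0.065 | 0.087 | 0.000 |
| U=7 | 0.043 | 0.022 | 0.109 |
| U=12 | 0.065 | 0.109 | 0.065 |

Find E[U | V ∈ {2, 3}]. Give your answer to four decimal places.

6.5182

P(V ∈ {2, 3}) = 0.631.
Summing U·P(U=x,V=y) over the conditioning event gives 4.113.
E[U | V ∈ {2, 3}] = (4.113) / (0.631) = 6.5182.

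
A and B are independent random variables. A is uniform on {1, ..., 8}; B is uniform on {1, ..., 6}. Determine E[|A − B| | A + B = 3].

Outcomes with A + B = 3: (1,2), (2,1), each with probability 1/48.
E[|A − B| | A + B = 3] = (1 + 1) / 2 = 1.

1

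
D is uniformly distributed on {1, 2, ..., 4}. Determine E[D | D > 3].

Given D > 3, D is equally likely to be any of {4}.
E[D | D > 3] = (4) / 1 = 4.

4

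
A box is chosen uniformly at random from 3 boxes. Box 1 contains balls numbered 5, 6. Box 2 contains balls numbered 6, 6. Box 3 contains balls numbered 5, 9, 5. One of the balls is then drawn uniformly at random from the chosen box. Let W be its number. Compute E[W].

107/18

E[W | box 1] = (5+6)/2 = 11/2.
E[W | box 2] = (6+6)/2 = 6.
E[W | box 3] = (5+9+5)/3 = 19/3.
E[W] = (1/3)·(11/2) + (1/3)·(6) + (1/3)·(19/3) = 107/18.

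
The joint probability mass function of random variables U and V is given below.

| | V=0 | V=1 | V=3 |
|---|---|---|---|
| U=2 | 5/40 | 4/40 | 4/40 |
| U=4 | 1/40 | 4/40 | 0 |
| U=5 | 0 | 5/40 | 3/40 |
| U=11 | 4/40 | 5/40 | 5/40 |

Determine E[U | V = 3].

13/2

P(V = 3) = 3/10.
Summing U·P(U=x,V=y) over the conditioning event gives 39/20.
E[U | V = 3] = (39/20) / (3/10) = 13/2.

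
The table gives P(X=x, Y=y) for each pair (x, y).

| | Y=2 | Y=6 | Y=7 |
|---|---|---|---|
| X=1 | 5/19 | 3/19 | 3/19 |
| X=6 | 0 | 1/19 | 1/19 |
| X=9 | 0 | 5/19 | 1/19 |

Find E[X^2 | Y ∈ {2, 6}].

449/14

P(Y ∈ {2, 6}) = 14/19.
Σ X^2·P over the event = 1·(5/19) + 1·(3/19) + 36·(1/19) + 81·(5/19) = 449/19.
E[X^2 | Y ∈ {2, 6}] = (449/19) / (14/19) = 449/14.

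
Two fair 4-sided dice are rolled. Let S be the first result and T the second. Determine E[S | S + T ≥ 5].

3

P(S + T ≥ 5) = 5/8.
Summing S·P(x,y) over outcomes with S + T ≥ 5 gives 15/8.
E[S | S + T ≥ 5] = (15/8) / (5/8) = 3.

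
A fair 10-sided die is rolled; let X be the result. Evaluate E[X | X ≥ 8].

9

Given X ≥ 8, X is equally likely to be any of {8, 9, 10}.
E[X | X ≥ 8] = (8 + 9 + 10) / 3 = 9.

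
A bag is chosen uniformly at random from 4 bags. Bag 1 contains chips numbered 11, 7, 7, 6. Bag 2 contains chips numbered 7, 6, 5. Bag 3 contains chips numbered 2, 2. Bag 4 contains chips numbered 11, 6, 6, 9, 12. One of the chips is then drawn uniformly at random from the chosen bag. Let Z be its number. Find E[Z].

E[Z | bag 1] = (11+7+7+6)/4 = 31/4.
E[Z | bag 2] = (7+6+5)/3 = 6.
E[Z | bag 3] = (2+2)/2 = 2.
E[Z | bag 4] = (11+6+6+9+12)/5 = 44/5.
By the law of total expectation,
E[Z] = (1/4)·(31/4) + (1/4)·(6) + (1/4)·(2) + (1/4)·(44/5) = 491/80.

491/80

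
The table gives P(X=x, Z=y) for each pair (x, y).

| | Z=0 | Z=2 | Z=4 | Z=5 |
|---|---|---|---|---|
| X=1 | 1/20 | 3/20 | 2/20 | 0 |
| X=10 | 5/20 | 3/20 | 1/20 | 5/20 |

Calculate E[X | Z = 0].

17/2

P(Z = 0) = 3/10.
Σ X·P over the event = 1·(1/20) + 10·(5/20) = 51/20.
E[X | Z = 0] = (51/20) / (3/10) = 17/2.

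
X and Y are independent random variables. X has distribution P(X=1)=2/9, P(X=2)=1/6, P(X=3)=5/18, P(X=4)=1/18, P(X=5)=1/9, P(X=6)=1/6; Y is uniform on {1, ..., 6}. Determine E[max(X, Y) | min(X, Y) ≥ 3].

P(min(X, Y) ≥ 3) = 11/27.
Summing max(X,Y)·P(x,y) over outcomes with min(X, Y) ≥ 3 gives 223/108.
E[max(X, Y) | min(X, Y) ≥ 3] = (223/108) / (11/27) = 223/44.

223/44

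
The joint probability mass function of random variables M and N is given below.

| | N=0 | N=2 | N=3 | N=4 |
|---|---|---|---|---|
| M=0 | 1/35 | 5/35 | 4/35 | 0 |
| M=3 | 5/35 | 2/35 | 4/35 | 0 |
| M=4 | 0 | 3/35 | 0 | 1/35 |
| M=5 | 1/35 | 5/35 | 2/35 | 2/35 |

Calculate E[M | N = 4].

14/3

P(N = 4) = 3/35.
Σ M·P over the event = 4·(1/35) + 5·(2/35) = 2/5.
E[M | N = 4] = (2/5) / (3/35) = 14/3.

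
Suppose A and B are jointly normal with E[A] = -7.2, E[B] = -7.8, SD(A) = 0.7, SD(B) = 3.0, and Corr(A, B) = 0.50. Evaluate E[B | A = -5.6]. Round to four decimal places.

The regression of B on A has slope ρ·σ_B/σ_A and passes through (μ_A, μ_B).
E[B | A=-5.6] = -7.8 + (0.50)·(3.0/0.7)·(-5.6 − (-7.2)) = -7.8 + (2.1429)·(1.6) = -4.3714.

-4.3714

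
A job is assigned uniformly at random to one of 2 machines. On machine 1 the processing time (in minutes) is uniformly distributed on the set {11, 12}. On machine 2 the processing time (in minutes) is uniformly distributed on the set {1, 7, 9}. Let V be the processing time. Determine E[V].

103/12

E[V | machine 1] = (11+12)/2 = 23/2.
E[V | machine 2] = (1+7+9)/3 = 17/3.
E[V] = (1/2)·(23/2) + (1/2)·(17/3) = 103/12.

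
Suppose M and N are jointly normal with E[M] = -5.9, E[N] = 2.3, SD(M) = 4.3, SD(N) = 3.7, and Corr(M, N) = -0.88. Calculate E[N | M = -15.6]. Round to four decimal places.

The regression of N on M has slope ρ·σ_N/σ_M and passes through (μ_M, μ_N).
E[N | M=-15.6] = 2.3 + (-0.88)·(3.7/4.3)·(-15.6 − (-5.9)) = 2.3 + (-0.75721)·(-9.7) = 9.6449.

9.6449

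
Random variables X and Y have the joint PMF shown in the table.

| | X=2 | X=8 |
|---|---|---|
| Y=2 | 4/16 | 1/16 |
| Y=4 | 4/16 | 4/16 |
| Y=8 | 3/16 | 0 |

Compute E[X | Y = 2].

P(Y = 2) = 5/16.
Σ X·P over the event = 2·(4/16) + 8·(1/16) = 1.
E[X | Y = 2] = (1) / (5/16) = 16/5.

16/5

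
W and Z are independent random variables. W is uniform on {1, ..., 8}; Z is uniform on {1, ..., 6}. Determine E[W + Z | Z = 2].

Outcomes with Z = 2: (1,2), (2,2), (3,2), (4,2), (5,2), (6,2), (7,2), (8,2), each with probability 1/48.
E[W + Z | Z = 2] = (3 + 4 + 5 + 6 + 7 + 8 + 9 + 10) / 8 = 13/2.

13/2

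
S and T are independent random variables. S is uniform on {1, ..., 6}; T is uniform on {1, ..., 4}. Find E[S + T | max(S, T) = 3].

P(max(S, T) = 3) = 5/24.
Summing (S+T)·P(x,y) over outcomes with max(S, T) = 3 gives 1.
E[S + T | max(S, T) = 3] = (1) / (5/24) = 24/5.

24/5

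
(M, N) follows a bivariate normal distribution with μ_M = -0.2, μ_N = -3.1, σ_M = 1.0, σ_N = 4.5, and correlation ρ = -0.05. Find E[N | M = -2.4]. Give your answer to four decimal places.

-2.6050

For a bivariate normal, E[N | M=x] = μ_N + ρ·(σ_N/σ_M)·(x − μ_M).
E[N | M=-2.4] = -3.1 + (-0.05)·(4.5/1.0)·(-2.4 − (-0.2)) = -3.1 + (-0.225)·(-2.2) = -2.6050.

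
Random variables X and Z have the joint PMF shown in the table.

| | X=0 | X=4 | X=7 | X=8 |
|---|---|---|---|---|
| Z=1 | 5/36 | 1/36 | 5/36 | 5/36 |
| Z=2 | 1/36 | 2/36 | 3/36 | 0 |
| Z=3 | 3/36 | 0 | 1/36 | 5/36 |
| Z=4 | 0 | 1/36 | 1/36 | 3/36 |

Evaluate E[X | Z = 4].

P(Z = 4) = 5/36.
Σ X·P over the event = 4·(1/36) + 7·(1/36) + 8·(3/36) = 35/36.
E[X | Z = 4] = (35/36) / (5/36) = 7.

7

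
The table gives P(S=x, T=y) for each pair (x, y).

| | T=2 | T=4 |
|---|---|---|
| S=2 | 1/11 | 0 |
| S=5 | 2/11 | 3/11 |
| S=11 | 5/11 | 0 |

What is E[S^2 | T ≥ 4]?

25

P(T ≥ 4) = 3/11.
Summing S^2·P(S=x,T=y) over the conditioning event gives 75/11.
E[S^2 | T ≥ 4] = (75/11) / (3/11) = 25.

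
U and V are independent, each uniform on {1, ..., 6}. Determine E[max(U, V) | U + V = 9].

11/2

Outcomes with U + V = 9: (3,6), (4,5), (5,4), (6,3), each with probability 1/36.
E[max(U, V) | U + V = 9] = (6 + 5 + 5 + 6) / 4 = 11/2.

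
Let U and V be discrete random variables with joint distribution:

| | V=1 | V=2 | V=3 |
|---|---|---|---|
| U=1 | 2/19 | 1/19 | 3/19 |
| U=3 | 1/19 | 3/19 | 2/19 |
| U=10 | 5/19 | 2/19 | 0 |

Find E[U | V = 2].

P(V = 2) = 6/19.
Σ U·P over the event = 1·(1/19) + 3·(3/19) + 10·(2/19) = 30/19.
E[U | V = 2] = (30/19) / (6/19) = 5.

5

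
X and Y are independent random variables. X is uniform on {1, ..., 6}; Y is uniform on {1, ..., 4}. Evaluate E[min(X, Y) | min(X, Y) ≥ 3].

Outcomes with min(X, Y) ≥ 3: (3,3), (3,4), (4,3), (4,4), (5,3), (5,4), (6,3), (6,4), each with probability 1/24.
E[min(X, Y) | min(X, Y) ≥ 3] = (3 + 3 + 3 + 4 + 3 + 4 + 3 + 4) / 8 = 27/8.

27/8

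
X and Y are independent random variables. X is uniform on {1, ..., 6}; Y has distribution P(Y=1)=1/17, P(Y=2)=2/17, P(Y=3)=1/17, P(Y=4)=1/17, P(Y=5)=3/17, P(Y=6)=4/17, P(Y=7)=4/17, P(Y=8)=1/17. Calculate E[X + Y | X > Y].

51/7

P(X > Y) = 7/34.
Summing (X+Y)·P(x,y) over outcomes with X > Y gives 3/2.
E[X + Y | X > Y] = (3/2) / (7/34) = 51/7.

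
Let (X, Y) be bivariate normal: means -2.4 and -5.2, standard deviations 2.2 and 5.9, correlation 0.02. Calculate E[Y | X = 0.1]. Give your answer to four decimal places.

-5.0659

E[Y | X=x] = μ_Y + ρ(σ_Y/σ_X)(x − μ_X) for jointly normal variables.
E[Y | X=0.1] = -5.2 + (0.02)·(5.9/2.2)·(0.1 − (-2.4)) = -5.2 + (0.053636)·(2.5) = -5.0659.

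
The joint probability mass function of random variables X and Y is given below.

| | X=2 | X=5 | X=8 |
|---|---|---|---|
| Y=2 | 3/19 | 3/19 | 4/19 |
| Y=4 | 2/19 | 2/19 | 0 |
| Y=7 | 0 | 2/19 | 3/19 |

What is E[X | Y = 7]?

P(Y = 7) = 5/19.
Σ X·P over the event = 5·(2/19) + 8·(3/19) = 34/19.
E[X | Y = 7] = (34/19) / (5/19) = 34/5.

34/5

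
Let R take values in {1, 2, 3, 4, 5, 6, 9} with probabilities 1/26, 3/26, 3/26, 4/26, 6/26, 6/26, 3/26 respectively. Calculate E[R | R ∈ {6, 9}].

P(R ∈ {6, 9}) = 9/26.
Σ over the event: 6·3/13 + 9·3/26 = 63/26.
E[R | R ∈ {6, 9}] = (63/26) / (9/26) = 7.

7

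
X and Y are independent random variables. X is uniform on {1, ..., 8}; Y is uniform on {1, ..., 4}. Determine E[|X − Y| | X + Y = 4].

4/3

Outcomes with X + Y = 4: (1,3), (2,2), (3,1), each with probability 1/32.
E[|X − Y| | X + Y = 4] = (2 + 0 + 2) / 3 = 4/3.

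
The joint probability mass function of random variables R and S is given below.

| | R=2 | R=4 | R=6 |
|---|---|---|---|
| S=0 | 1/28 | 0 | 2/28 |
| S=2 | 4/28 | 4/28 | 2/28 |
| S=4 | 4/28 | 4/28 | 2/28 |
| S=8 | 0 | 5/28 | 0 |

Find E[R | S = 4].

18/5

P(S = 4) = 5/14.
Σ R·P over the event = 2·(4/28) + 4·(4/28) + 6·(2/28) = 9/7.
E[R | S = 4] = (9/7) / (5/14) = 18/5.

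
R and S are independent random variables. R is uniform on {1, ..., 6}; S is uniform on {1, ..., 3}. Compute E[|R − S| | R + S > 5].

8/3

Outcomes with R + S > 5: (3,3), (4,2), (4,3), (5,1), (5,2), (5,3), (6,1), (6,2), (6,3), each with probability 1/18.
E[|R − S| | R + S > 5] = (0 + 2 + 1 + 4 + 3 + 2 + 5 + 4 + 3) / 9 = 8/3.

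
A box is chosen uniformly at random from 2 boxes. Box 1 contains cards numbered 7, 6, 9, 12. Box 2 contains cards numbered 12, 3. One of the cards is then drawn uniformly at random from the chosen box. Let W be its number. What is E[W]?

8

E[W | box 1] = (7+6+9+12)/4 = 17/2.
E[W | box 2] = (12+3)/2 = 15/2.
By the law of total expectation,
E[W] = (1/2)·(17/2) + (1/2)·(15/2) = 8.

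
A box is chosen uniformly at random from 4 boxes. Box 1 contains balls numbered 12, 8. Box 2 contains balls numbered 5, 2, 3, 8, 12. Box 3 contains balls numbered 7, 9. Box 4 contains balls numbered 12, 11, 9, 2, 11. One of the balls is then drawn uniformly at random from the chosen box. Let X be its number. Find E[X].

E[X | box 1] = (12+8)/2 = 10.
E[X | box 2] = (5+2+3+8+12)/5 = 6.
E[X | box 3] = (7+9)/2 = 8.
E[X | box 4] = (12+11+9+2+11)/5 = 9.
By the law of total expectation,
E[X] = (1/4)·(10) + (1/4)·(6) + (1/4)·(8) + (1/4)·(9) = 33/4.

33/4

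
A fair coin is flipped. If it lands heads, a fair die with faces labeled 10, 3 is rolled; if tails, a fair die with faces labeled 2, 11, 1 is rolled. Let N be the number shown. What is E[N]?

67/12

E[N | heads] = (10+3)/2 = 13/2.
E[N | tails] = (2+11+1)/3 = 14/3.
E[N] = (1/2)·(13/2) + (1/2)·(14/3) = 67/12.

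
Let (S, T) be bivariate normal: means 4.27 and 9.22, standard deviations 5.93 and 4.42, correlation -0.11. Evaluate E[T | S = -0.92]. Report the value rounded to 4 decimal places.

E[T | S=x] = μ_T + ρ(σ_T/σ_S)(x − μ_S) for jointly normal variables.
E[T | S=-0.92] = 9.22 + (-0.11)·(4.42/5.93)·(-0.92 − (4.27)) = 9.22 + (-0.08199)·(-5.19) = 9.6455.

9.6455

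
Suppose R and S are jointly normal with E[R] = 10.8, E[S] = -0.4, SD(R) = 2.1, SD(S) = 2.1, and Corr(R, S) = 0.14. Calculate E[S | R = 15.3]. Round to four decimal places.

0.2300

For a bivariate normal, E[S | R=x] = μ_S + ρ·(σ_S/σ_R)·(x − μ_R).
E[S | R=15.3] = -0.4 + (0.14)·(2.1/2.1)·(15.3 − (10.8)) = -0.4 + (0.14)·(4.5) = 0.2300.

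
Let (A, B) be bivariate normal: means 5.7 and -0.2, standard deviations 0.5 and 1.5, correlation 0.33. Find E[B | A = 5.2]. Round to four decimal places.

-0.6950

For a bivariate normal, E[B | A=x] = μ_B + ρ·(σ_B/σ_A)·(x − μ_A).
E[B | A=5.2] = -0.2 + (0.33)·(1.5/0.5)·(5.2 − (5.7)) = -0.2 + (0.99)·(-0.5) = -0.6950.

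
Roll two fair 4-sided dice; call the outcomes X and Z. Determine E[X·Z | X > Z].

35/6

P(X > Z) = 3/8.
Summing XZ·P(x,y) over outcomes with X > Z gives 35/16.
E[X·Z | X > Z] = (35/16) / (3/8) = 35/6.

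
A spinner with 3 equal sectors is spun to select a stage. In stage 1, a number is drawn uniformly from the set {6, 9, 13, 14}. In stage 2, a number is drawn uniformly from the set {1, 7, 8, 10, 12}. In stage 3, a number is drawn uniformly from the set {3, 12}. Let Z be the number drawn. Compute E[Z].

128/15

E[Z | stage 1] = (6+9+13+14)/4 = 21/2.
E[Z | stage 2] = (1+7+8+10+12)/5 = 38/5.
E[Z | stage 3] = (3+12)/2 = 15/2.
E[Z] = (1/3)·(21/2) + (1/3)·(38/5) + (1/3)·(15/2) = 128/15.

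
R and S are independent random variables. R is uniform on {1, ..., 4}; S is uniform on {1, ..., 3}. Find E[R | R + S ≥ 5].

Outcomes with R + S ≥ 5: (2,3), (3,2), (3,3), (4,1), (4,2), (4,3), each with probability 1/12.
E[R | R + S ≥ 5] = (2 + 3 + 3 + 4 + 4 + 4) / 6 = 10/3.

10/3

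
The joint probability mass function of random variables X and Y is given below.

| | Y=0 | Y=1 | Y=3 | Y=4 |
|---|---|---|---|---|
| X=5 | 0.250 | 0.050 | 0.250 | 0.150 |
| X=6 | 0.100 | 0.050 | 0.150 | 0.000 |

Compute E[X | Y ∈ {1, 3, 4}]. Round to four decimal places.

5.3077

P(Y ∈ {1, 3, 4}) = 0.650.
Σ X·P over the event = 5·(0.050) + 5·(0.250) + 5·(0.150) + 6·(0.050) + 6·(0.150) = 3.450.
E[X | Y ∈ {1, 3, 4}] = (3.450) / (0.650) = 5.3077.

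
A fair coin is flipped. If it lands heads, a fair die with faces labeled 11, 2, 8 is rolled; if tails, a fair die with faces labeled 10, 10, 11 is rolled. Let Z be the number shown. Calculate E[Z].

E[Z | heads] = (11+2+8)/3 = 7.
E[Z | tails] = (10+10+11)/3 = 31/3.
By the law of total expectation,
E[Z] = (1/2)·(7) + (1/2)·(31/3) = 26/3.

26/3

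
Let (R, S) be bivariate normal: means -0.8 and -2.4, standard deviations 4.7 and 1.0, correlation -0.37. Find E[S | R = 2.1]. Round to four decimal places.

-2.6283

For a bivariate normal, E[S | R=x] = μ_S + ρ·(σ_S/σ_R)·(x − μ_R).
E[S | R=2.1] = -2.4 + (-0.37)·(1.0/4.7)·(2.1 − (-0.8)) = -2.4 + (-0.078723)·(2.9) = -2.6283.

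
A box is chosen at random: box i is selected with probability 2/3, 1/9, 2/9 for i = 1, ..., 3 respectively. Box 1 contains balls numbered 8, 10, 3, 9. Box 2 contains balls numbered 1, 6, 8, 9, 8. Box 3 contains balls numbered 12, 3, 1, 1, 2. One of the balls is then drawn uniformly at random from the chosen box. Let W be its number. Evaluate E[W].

E[W | box 1] = (8+10+3+9)/4 = 15/2.
E[W | box 2] = (1+6+8+9+8)/5 = 32/5.
E[W | box 3] = (12+3+1+1+2)/5 = 19/5.
E[W] = (2/3)·(15/2) + (1/9)·(32/5) + (2/9)·(19/5) = 59/9.

59/9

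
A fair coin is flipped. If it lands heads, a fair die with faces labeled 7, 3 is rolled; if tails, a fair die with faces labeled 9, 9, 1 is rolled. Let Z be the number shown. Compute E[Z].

E[Z | heads] = (7+3)/2 = 5.
E[Z | tails] = (9+9+1)/3 = 19/3.
By the law of total expectation,
E[Z] = (1/2)·(5) + (1/2)·(19/3) = 17/3.

17/3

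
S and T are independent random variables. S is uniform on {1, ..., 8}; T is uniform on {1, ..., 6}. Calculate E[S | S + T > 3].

P(S + T > 3) = 15/16.
Summing S·P(x,y) over outcomes with S + T > 3 gives 53/12.
E[S | S + T > 3] = (53/12) / (15/16) = 212/45.

212/45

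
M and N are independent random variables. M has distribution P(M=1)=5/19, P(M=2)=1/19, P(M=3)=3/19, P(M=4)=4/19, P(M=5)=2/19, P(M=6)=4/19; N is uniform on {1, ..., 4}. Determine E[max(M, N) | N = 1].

P(N = 1) = 1/4.
Summing max(M,N)·P(x,y) over outcomes with N = 1 gives 33/38.
E[max(M, N) | N = 1] = (33/38) / (1/4) = 66/19.

66/19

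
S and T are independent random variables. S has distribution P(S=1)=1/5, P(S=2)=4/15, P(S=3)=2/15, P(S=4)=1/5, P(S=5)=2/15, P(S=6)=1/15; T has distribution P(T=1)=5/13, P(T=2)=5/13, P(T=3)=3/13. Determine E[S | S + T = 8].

P(S + T = 8) = 11/195.
Summing S·P(x,y) over outcomes with S + T = 8 gives 4/13.
E[S | S + T = 8] = (4/13) / (11/195) = 60/11.

60/11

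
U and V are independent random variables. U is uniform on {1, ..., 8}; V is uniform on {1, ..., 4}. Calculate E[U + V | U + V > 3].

P(U + V > 3) = 29/32.
Summing (U+V)·P(x,y) over outcomes with U + V > 3 gives 27/4.
E[U + V | U + V > 3] = (27/4) / (29/32) = 216/29.

216/29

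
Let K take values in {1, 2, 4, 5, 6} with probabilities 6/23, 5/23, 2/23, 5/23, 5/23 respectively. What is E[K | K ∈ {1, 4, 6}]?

44/13

P(K ∈ {1, 4, 6}) = 13/23.
Σ over the event: 1·6/23 + 4·2/23 + 6·5/23 = 44/23.
E[K | K ∈ {1, 4, 6}] = (44/23) / (13/23) = 44/13.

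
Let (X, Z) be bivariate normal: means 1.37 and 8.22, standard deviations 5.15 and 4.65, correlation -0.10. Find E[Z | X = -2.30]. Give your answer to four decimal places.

8.5514

E[Z | X=x] = μ_Z + ρ(σ_Z/σ_X)(x − μ_X) for jointly normal variables.
E[Z | X=-2.30] = 8.22 + (-0.10)·(4.65/5.15)·(-2.30 − (1.37)) = 8.22 + (-0.090291)·(-3.67) = 8.5514.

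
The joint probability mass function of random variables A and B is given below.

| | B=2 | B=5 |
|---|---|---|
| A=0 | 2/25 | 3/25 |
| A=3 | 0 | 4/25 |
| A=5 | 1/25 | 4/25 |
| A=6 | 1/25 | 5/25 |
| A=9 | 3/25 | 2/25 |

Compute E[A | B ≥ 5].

P(B ≥ 5) = 18/25.
Σ A·P over the event = 0·(3/25) + 3·(4/25) + 5·(4/25) + 6·(5/25) + 9·(2/25) = 16/5.
E[A | B ≥ 5] = (16/5) / (18/25) = 40/9.

40/9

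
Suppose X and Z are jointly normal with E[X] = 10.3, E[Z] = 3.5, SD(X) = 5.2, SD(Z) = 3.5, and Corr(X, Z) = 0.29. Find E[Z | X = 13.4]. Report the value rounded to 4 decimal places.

4.1051

The regression of Z on X has slope ρ·σ_Z/σ_X and passes through (μ_X, μ_Z).
E[Z | X=13.4] = 3.5 + (0.29)·(3.5/5.2)·(13.4 − (10.3)) = 3.5 + (0.19519)·(3.1) = 4.1051.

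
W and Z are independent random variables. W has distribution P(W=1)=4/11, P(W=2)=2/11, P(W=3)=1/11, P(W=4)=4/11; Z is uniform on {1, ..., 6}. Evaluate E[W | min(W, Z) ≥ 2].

23/7

P(min(W, Z) ≥ 2) = 35/66.
Summing W·P(x,y) over outcomes with min(W, Z) ≥ 2 gives 115/66.
E[W | min(W, Z) ≥ 2] = (115/66) / (35/66) = 23/7.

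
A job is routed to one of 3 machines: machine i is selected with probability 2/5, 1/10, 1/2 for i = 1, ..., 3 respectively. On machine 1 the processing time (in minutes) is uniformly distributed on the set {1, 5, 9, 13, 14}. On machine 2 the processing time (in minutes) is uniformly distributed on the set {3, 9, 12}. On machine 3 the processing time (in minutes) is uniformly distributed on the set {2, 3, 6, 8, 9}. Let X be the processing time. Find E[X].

174/25

E[X | machine 1] = (1+5+9+13+14)/5 = 42/5.
E[X | machine 2] = (3+9+12)/3 = 8.
E[X | machine 3] = (2+3+6+8+9)/5 = 28/5.
By the law of total expectation,
E[X] = (2/5)·(42/5) + (1/10)·(8) + (1/2)·(28/5) = 174/25.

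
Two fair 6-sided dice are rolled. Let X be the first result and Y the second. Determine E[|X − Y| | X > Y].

P(X > Y) = 5/12.
Summing |X−Y|·P(x,y) over outcomes with X > Y gives 35/36.
E[|X − Y| | X > Y] = (35/36) / (5/12) = 7/3.

7/3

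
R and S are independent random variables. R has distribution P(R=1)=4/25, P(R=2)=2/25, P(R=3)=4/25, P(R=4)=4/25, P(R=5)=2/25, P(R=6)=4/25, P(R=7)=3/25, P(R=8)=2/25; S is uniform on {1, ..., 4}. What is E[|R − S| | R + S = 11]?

19/5

P(R + S = 11) = 1/20.
Summing |R−S|·P(x,y) over outcomes with R + S = 11 gives 19/100.
E[|R − S| | R + S = 11] = (19/100) / (1/20) = 19/5.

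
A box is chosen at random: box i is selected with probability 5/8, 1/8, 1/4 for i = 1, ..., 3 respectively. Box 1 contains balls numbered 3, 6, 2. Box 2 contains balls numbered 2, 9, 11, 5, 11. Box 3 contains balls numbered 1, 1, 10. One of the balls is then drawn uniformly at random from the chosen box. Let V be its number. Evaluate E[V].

509/120

E[V | box 1] = (3+6+2)/3 = 11/3.
E[V | box 2] = (2+9+11+5+11)/5 = 38/5.
E[V | box 3] = (1+1+10)/3 = 4.
By the law of total expectation,
E[V] = (5/8)·(11/3) + (1/8)·(38/5) + (1/4)·(4) = 509/120.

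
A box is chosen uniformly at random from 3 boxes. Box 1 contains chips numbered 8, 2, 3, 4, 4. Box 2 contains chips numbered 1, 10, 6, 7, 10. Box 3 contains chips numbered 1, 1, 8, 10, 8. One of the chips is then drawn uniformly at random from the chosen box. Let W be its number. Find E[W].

83/15

E[W | box 1] = (8+2+3+4+4)/5 = 21/5.
E[W | box 2] = (1+10+6+7+10)/5 = 34/5.
E[W | box 3] = (1+1+8+10+8)/5 = 28/5.
By the law of total expectation,
E[W] = (1/3)·(21/5) + (1/3)·(34/5) + (1/3)·(28/5) = 83/15.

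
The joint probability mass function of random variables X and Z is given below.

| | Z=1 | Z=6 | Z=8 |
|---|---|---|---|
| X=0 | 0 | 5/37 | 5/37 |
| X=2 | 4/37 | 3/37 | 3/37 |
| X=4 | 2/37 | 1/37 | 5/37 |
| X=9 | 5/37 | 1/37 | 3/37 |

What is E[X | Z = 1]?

61/11

P(Z = 1) = 11/37.
Σ X·P over the event = 2·(4/37) + 4·(2/37) + 9·(5/37) = 61/37.
E[X | Z = 1] = (61/37) / (11/37) = 61/11.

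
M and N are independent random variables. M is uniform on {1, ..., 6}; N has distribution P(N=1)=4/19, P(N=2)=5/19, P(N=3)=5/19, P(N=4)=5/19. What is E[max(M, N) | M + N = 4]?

37/14

P(M + N = 4) = 7/57.
Summing max(M,N)·P(x,y) over outcomes with M + N = 4 gives 37/114.
E[max(M, N) | M + N = 4] = (37/114) / (7/57) = 37/14.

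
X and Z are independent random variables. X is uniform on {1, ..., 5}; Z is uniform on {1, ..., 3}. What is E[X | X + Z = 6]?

Outcomes with X + Z = 6: (3,3), (4,2), (5,1), each with probability 1/15.
E[X | X + Z = 6] = (3 + 4 + 5) / 3 = 4.

4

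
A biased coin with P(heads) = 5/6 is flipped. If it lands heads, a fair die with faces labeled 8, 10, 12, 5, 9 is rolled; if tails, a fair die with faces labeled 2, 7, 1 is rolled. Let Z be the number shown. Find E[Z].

E[Z | heads] = (8+10+12+5+9)/5 = 44/5.
E[Z | tails] = (2+7+1)/3 = 10/3.
E[Z] = (5/6)·(44/5) + (1/6)·(10/3) = 71/9.

71/9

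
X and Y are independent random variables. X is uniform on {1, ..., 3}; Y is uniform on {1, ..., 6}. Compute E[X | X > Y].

8/3

Outcomes with X > Y: (2,1), (3,1), (3,2), each with probability 1/18.
E[X | X > Y] = (2 + 3 + 3) / 3 = 8/3.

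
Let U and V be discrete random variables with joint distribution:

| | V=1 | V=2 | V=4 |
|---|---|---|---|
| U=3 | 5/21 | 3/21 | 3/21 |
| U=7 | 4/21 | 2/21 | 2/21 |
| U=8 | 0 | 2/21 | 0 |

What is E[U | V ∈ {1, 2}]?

41/8

P(V ∈ {1, 2}) = 16/21.
Σ U·P over the event = 3·(5/21) + 3·(3/21) + 7·(4/21) + 7·(2/21) + 8·(2/21) = 82/21.
E[U | V ∈ {1, 2}] = (82/21) / (16/21) = 41/8.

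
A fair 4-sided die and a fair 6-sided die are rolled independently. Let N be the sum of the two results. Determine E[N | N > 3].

P(N > 3) = 7/8.
Σ over the event: 4·1/8 + 5·1/6 + 6·1/6 + 7·1/6 + 8·1/8 + 9·1/12 + 10·1/24 = 17/3.
E[N | N > 3] = (17/3) / (7/8) = 136/21.

136/21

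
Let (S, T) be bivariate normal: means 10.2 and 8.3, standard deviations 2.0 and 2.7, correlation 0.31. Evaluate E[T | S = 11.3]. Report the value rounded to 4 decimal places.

8.7604

For a bivariate normal, E[T | S=x] = μ_T + ρ·(σ_T/σ_S)·(x − μ_S).
E[T | S=11.3] = 8.3 + (0.31)·(2.7/2.0)·(11.3 − (10.2)) = 8.3 + (0.4185)·(1.1) = 8.7604.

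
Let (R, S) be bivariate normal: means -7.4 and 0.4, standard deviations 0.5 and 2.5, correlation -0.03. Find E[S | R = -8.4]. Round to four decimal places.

0.5500

For a bivariate normal, E[S | R=x] = μ_S + ρ·(σ_S/σ_R)·(x − μ_R).
E[S | R=-8.4] = 0.4 + (-0.03)·(2.5/0.5)·(-8.4 − (-7.4)) = 0.4 + (-0.15)·(-1) = 0.5500.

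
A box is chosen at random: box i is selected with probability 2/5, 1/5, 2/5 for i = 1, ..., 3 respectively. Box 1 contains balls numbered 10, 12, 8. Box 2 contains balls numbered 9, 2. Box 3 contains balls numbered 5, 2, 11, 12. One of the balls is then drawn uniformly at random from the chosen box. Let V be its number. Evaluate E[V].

E[V | box 1] = (10+12+8)/3 = 10.
E[V | box 2] = (9+2)/2 = 11/2.
E[V | box 3] = (5+2+11+12)/4 = 15/2.
E[V] = (2/5)·(10) + (1/5)·(11/2) + (2/5)·(15/2) = 81/10.

81/10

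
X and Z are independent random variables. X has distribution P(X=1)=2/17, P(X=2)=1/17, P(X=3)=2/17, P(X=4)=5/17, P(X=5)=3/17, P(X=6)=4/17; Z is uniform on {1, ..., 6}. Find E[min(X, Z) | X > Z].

127/52

P(X > Z) = 26/51.
Summing min(X,Z)·P(x,y) over outcomes with X > Z gives 127/102.
E[min(X, Z) | X > Z] = (127/102) / (26/51) = 127/52.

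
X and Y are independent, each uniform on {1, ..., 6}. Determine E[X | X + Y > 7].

14/3

P(X + Y > 7) = 5/12.
Summing X·P(x,y) over outcomes with X + Y > 7 gives 35/18.
E[X | X + Y > 7] = (35/18) / (5/12) = 14/3.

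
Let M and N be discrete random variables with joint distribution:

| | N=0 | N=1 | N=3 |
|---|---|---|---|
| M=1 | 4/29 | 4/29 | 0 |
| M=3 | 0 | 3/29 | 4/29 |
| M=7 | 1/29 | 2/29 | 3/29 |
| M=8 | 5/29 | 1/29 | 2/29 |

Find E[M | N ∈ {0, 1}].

43/10

P(N ∈ {0, 1}) = 20/29.
Summing M·P(M=x,N=y) over the conditioning event gives 86/29.
E[M | N ∈ {0, 1}] = (86/29) / (20/29) = 43/10.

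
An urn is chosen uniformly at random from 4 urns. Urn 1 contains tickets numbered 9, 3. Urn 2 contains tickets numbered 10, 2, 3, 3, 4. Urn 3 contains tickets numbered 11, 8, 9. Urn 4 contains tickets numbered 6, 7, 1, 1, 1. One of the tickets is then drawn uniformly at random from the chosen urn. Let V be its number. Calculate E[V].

E[V | urn 1] = (9+3)/2 = 6.
E[V | urn 2] = (10+2+3+3+4)/5 = 22/5.
E[V | urn 3] = (11+8+9)/3 = 28/3.
E[V | urn 4] = (6+7+1+1+1)/5 = 16/5.
E[V] = (1/4)·(6) + (1/4)·(22/5) + (1/4)·(28/3) + (1/4)·(16/5) = 86/15.

86/15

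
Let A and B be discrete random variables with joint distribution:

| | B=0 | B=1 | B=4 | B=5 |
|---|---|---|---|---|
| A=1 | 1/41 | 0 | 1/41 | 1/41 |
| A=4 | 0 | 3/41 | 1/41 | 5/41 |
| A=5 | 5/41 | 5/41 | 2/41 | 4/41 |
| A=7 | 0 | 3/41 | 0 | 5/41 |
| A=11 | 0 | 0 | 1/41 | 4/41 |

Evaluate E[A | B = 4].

26/5

P(B = 4) = 5/41.
Σ A·P over the event = 1·(1/41) + 4·(1/41) + 5·(2/41) + 11·(1/41) = 26/41.
E[A | B = 4] = (26/41) / (5/41) = 26/5.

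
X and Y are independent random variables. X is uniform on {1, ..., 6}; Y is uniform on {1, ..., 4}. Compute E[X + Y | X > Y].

P(X > Y) = 7/12.
Summing (X+Y)·P(x,y) over outcomes with X > Y gives 47/12.
E[X + Y | X > Y] = (47/12) / (7/12) = 47/7.

47/7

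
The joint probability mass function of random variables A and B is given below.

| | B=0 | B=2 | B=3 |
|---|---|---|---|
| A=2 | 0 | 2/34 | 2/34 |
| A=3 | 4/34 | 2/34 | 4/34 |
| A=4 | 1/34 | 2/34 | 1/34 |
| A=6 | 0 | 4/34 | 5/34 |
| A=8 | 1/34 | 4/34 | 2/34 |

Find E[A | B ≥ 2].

5

P(B ≥ 2) = 14/17.
Summing A·P(A=x,B=y) over the conditioning event gives 70/17.
E[A | B ≥ 2] = (70/17) / (14/17) = 5.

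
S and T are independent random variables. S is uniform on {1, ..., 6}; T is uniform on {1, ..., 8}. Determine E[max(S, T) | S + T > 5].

112/19

P(S + T > 5) = 19/24.
Summing max(S,T)·P(x,y) over outcomes with S + T > 5 gives 14/3.
E[max(S, T) | S + T > 5] = (14/3) / (19/24) = 112/19.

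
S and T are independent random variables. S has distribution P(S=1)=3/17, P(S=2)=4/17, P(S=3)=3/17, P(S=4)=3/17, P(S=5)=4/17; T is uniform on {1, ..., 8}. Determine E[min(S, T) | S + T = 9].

48/17

P(S + T = 9) = 1/8.
Summing min(S,T)·P(x,y) over outcomes with S + T = 9 gives 6/17.
E[min(S, T) | S + T = 9] = (6/17) / (1/8) = 48/17.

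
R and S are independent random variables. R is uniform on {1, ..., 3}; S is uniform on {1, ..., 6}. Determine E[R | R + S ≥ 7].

P(R + S ≥ 7) = 1/3.
Summing R·P(x,y) over outcomes with R + S ≥ 7 gives 7/9.
E[R | R + S ≥ 7] = (7/9) / (1/3) = 7/3.

7/3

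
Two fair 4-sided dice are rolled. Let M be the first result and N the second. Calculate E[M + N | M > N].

5

P(M > N) = 3/8.
Summing (M+N)·P(x,y) over outcomes with M > N gives 15/8.
E[M + N | M > N] = (15/8) / (3/8) = 5.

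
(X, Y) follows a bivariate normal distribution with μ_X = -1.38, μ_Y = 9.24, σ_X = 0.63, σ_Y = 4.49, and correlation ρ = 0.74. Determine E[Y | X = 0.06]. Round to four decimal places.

16.8345

For a bivariate normal, E[Y | X=x] = μ_Y + ρ·(σ_Y/σ_X)·(x − μ_X).
E[Y | X=0.06] = 9.24 + (0.74)·(4.49/0.63)·(0.06 − (-1.38)) = 9.24 + (5.27397)·(1.44) = 16.8345.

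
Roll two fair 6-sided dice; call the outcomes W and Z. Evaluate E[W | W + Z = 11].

Outcomes with W + Z = 11: (5,6), (6,5), each with probability 1/36.
E[W | W + Z = 11] = (5 + 6) / 2 = 11/2.

11/2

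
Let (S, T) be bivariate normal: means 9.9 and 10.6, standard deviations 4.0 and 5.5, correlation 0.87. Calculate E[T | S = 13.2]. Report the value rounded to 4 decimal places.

14.5476

E[T | S=x] = μ_T + ρ(σ_T/σ_S)(x − μ_S) for jointly normal variables.
E[T | S=13.2] = 10.6 + (0.87)·(5.5/4.0)·(13.2 − (9.9)) = 10.6 + (1.19625)·(3.3) = 14.5476.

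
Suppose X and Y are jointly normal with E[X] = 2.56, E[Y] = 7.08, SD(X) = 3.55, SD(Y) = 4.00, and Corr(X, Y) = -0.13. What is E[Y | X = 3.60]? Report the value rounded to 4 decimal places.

For a bivariate normal, E[Y | X=x] = μ_Y + ρ·(σ_Y/σ_X)·(x − μ_X).
E[Y | X=3.60] = 7.08 + (-0.13)·(4.00/3.55)·(3.60 − (2.56)) = 7.08 + (-0.14648)·(1.04) = 6.9277.

6.9277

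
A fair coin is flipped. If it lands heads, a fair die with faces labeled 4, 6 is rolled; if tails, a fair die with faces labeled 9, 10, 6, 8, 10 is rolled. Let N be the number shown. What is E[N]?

E[N | heads] = (4+6)/2 = 5.
E[N | tails] = (9+10+6+8+10)/5 = 43/5.
E[N] = (1/2)·(5) + (1/2)·(43/5) = 34/5.

34/5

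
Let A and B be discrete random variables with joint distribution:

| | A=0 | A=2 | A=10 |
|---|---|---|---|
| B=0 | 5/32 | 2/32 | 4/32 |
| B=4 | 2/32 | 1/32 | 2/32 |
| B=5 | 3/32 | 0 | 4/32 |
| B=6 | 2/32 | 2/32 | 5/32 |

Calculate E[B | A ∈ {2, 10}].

37/10

P(A ∈ {2, 10}) = 5/8.
Σ B·P over the event = 0·(2/32) + 4·(1/32) + 6·(2/32) + 0·(4/32) + 4·(2/32) + 5·(4/32) + 6·(5/32) = 37/16.
E[B | A ∈ {2, 10}] = (37/16) / (5/8) = 37/10.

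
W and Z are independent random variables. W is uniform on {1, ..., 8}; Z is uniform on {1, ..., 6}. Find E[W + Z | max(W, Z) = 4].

Outcomes with max(W, Z) = 4: (1,4), (2,4), (3,4), (4,1), (4,2), (4,3), (4,4), each with probability 1/48.
E[W + Z | max(W, Z) = 4] = (5 + 6 + 7 + 5 + 6 + 7 + 8) / 7 = 44/7.

44/7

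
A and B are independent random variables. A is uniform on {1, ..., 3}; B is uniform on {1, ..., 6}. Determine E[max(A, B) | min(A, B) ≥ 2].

41/10

P(min(A, B) ≥ 2) = 5/9.
Summing max(A,B)·P(x,y) over outcomes with min(A, B) ≥ 2 gives 41/18.
E[max(A, B) | min(A, B) ≥ 2] = (41/18) / (5/9) = 41/10.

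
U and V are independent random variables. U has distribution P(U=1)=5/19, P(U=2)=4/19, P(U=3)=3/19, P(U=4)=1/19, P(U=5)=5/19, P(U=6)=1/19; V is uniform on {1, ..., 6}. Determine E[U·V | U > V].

P(U > V) = 1/3.
Summing UV·P(x,y) over outcomes with U > V gives 7/2.
E[U·V | U > V] = (7/2) / (1/3) = 21/2.

21/2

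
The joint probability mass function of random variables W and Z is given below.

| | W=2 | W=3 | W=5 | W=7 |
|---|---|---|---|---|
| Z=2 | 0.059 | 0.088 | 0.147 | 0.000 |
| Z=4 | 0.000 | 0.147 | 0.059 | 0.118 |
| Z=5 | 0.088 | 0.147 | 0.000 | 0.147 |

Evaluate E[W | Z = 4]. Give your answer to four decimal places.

P(Z = 4) = 0.324.
Σ W·P over the event = 3·(0.147) + 5·(0.059) + 7·(0.118) = 1.562.
E[W | Z = 4] = (1.562) / (0.324) = 4.8210.

4.8210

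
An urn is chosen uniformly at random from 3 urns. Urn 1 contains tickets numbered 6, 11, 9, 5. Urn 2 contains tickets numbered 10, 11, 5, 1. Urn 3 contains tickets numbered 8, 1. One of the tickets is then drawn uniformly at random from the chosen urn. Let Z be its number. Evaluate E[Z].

19/3

E[Z | urn 1] = (6+11+9+5)/4 = 31/4.
E[Z | urn 2] = (10+11+5+1)/4 = 27/4.
E[Z | urn 3] = (8+1)/2 = 9/2.
E[Z] = (1/3)·(31/4) + (1/3)·(27/4) + (1/3)·(9/2) = 19/3.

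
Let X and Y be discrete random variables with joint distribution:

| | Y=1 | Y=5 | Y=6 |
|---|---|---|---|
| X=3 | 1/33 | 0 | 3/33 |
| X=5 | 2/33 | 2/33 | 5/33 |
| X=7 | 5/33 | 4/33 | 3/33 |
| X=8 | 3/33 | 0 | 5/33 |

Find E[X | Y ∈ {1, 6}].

167/27

P(Y ∈ {1, 6}) = 9/11.
Σ X·P over the event = 3·(1/33) + 3·(3/33) + 5·(2/33) + 5·(5/33) + 7·(5/33) + 7·(3/33) + 8·(3/33) + 8·(5/33) = 167/33.
E[X | Y ∈ {1, 6}] = (167/33) / (9/11) = 167/27.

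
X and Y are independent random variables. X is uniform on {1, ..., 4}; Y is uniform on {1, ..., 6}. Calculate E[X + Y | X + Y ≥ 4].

P(X + Y ≥ 4) = 7/8.
Summing (X+Y)·P(x,y) over outcomes with X + Y ≥ 4 gives 17/3.
E[X + Y | X + Y ≥ 4] = (17/3) / (7/8) = 136/21.

136/21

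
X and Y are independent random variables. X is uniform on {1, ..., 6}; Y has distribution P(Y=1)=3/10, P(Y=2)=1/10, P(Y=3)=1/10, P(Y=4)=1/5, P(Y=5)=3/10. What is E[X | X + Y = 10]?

P(X + Y = 10) = 1/12.
Summing X·P(x,y) over outcomes with X + Y = 10 gives 9/20.
E[X | X + Y = 10] = (9/20) / (1/12) = 27/5.

27/5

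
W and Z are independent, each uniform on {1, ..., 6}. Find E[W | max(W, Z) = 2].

5/3

Outcomes with max(W, Z) = 2: (1,2), (2,1), (2,2), each with probability 1/36.
E[W | max(W, Z) = 2] = (1 + 2 + 2) / 3 = 5/3.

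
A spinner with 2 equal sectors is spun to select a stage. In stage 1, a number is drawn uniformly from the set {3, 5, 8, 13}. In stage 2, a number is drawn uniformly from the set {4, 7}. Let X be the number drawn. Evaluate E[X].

51/8

E[X | stage 1] = (3+5+8+13)/4 = 29/4.
E[X | stage 2] = (4+7)/2 = 11/2.
By the law of total expectation,
E[X] = (1/2)·(29/4) + (1/2)·(11/2) = 51/8.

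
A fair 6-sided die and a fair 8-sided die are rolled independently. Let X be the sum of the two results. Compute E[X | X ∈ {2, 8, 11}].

P(X ∈ {2, 8, 11}) = 11/48.
Σ over the event: 2·1/48 + 8·1/8 + 11·1/12 = 47/24.
E[X | X ∈ {2, 8, 11}] = (47/24) / (11/48) = 94/11.

94/11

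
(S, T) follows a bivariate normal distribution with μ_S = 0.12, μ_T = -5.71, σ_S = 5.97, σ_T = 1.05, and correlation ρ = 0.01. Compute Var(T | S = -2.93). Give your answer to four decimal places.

For a bivariate normal, Var(T | S=x) = σ_T²(1 − ρ²).
Var(T | S=-2.93) = (1.05)²·(1 − (0.01)²) = 1.1025·0.9999 = 1.1024.

1.1024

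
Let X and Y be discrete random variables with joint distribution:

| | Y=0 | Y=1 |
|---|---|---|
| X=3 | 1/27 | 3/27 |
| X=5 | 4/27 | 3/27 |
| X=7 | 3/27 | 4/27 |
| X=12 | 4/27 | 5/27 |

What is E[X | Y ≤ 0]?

23/3

P(Y ≤ 0) = 4/9.
Σ X·P over the event = 3·(1/27) + 5·(4/27) + 7·(3/27) + 12·(4/27) = 92/27.
E[X | Y ≤ 0] = (92/27) / (4/9) = 23/3.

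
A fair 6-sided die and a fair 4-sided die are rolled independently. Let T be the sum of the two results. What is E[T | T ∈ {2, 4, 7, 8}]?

P(T ∈ {2, 4, 7, 8}) = 11/24.
Σ over the event: 2·1/24 + 4·1/8 + 7·1/6 + 8·1/8 = 11/4.
E[T | T ∈ {2, 4, 7, 8}] = (11/4) / (11/24) = 6.

6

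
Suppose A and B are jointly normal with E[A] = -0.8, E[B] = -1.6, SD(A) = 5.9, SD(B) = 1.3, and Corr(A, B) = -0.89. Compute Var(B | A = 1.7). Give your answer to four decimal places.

0.3514

Var(B | A=x) = (1 − ρ²)·σ_B².
Var(B | A=1.7) = (1.3)²·(1 − (-0.89)²) = 1.69·0.2079 = 0.3514.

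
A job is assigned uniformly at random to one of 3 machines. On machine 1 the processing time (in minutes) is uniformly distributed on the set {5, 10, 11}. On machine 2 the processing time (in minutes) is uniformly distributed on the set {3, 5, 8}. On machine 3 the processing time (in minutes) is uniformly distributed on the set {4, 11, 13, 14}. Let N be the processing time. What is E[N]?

E[N | machine 1] = (5+10+11)/3 = 26/3.
E[N | machine 2] = (3+5+8)/3 = 16/3.
E[N | machine 3] = (4+11+13+14)/4 = 21/2.
E[N] = (1/3)·(26/3) + (1/3)·(16/3) + (1/3)·(21/2) = 49/6.

49/6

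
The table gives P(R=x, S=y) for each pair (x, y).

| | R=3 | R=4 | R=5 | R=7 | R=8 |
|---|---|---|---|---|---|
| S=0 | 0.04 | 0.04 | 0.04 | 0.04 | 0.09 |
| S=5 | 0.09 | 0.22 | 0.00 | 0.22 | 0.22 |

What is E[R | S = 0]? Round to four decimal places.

5.9200

P(S = 0) = 0.25.
Σ R·P over the event = 3·(0.04) + 4·(0.04) + 5·(0.04) + 7·(0.04) + 8·(0.09) = 1.48.
E[R | S = 0] = (1.48) / (0.25) = 5.9200.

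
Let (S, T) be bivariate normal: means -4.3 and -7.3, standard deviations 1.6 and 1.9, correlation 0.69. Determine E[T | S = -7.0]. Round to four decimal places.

E[T | S=x] = μ_T + ρ(σ_T/σ_S)(x − μ_S) for jointly normal variables.
E[T | S=-7.0] = -7.3 + (0.69)·(1.9/1.6)·(-7.0 − (-4.3)) = -7.3 + (0.81937)·(-2.7) = -9.5123.

-9.5123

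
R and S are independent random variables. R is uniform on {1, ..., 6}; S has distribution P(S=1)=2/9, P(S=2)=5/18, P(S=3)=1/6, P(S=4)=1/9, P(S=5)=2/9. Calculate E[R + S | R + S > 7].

P(R + S > 7) = 11/36.
Summing (R+S)·P(x,y) over outcomes with R + S > 7 gives 11/4.
E[R + S | R + S > 7] = (11/4) / (11/36) = 9.

9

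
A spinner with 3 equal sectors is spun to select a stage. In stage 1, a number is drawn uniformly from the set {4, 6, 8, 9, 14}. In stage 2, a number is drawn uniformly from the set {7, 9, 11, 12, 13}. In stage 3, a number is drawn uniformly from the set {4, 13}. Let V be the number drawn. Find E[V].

E[V | stage 1] = (4+6+8+9+14)/5 = 41/5.
E[V | stage 2] = (7+9+11+12+13)/5 = 52/5.
E[V | stage 3] = (4+13)/2 = 17/2.
By the law of total expectation,
E[V] = (1/3)·(41/5) + (1/3)·(52/5) + (1/3)·(17/2) = 271/30.

271/30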